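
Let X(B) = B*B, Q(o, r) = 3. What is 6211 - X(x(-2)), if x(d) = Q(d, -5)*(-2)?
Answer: 6175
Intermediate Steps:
x(d) = -6 (x(d) = 3*(-2) = -6)
X(B) = B**2
6211 - X(x(-2)) = 6211 - 1*(-6)**2 = 6211 - 1*36 = 6211 - 36 = 6175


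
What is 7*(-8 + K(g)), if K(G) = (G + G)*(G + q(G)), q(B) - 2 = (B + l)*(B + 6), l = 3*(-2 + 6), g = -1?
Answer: -840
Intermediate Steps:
l = 12 (l = 3*4 = 12)
q(B) = 2 + (6 + B)*(12 + B) (q(B) = 2 + (B + 12)*(B + 6) = 2 + (12 + B)*(6 + B) = 2 + (6 + B)*(12 + B))
K(G) = 2*G*(74 + G**2 + 19*G) (K(G) = (G + G)*(G + (74 + G**2 + 18*G)) = (2*G)*(74 + G**2 + 19*G) = 2*G*(74 + G**2 + 19*G))
7*(-8 + K(g)) = 7*(-8 + 2*(-1)*(74 + (-1)**2 + 19*(-1))) = 7*(-8 + 2*(-1)*(74 + 1 - 19)) = 7*(-8 + 2*(-1)*56) = 7*(-8 - 112) = 7*(-120) = -840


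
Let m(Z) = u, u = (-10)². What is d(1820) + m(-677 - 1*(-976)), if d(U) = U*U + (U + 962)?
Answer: 3315282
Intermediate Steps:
d(U) = 962 + U + U² (d(U) = U² + (962 + U) = 962 + U + U²)
u = 100
m(Z) = 100
d(1820) + m(-677 - 1*(-976)) = (962 + 1820 + 1820²) + 100 = (962 + 1820 + 3312400) + 100 = 3315182 + 100 = 3315282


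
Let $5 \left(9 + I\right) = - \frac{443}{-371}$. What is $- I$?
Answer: $\frac{16252}{1855} \approx 8.7612$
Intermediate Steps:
$I = - \frac{16252}{1855}$ ($I = -9 + \frac{\left(-443\right) \frac{1}{-371}}{5} = -9 + \frac{\left(-443\right) \left(- \frac{1}{371}\right)}{5} = -9 + \frac{1}{5} \cdot \frac{443}{371} = -9 + \frac{443}{1855} = - \frac{16252}{1855} \approx -8.7612$)
$- I = \left(-1\right) \left(- \frac{16252}{1855}\right) = \frac{16252}{1855}$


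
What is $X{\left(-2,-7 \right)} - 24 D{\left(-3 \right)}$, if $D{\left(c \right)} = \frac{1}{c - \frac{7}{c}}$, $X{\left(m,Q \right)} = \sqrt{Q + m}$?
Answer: $36 + 3 i \approx 36.0 + 3.0 i$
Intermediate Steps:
$X{\left(-2,-7 \right)} - 24 D{\left(-3 \right)} = \sqrt{-7 - 2} - 24 \left(- \frac{3}{-7 + \left(-3\right)^{2}}\right) = \sqrt{-9} - 24 \left(- \frac{3}{-7 + 9}\right) = 3 i - 24 \left(- \frac{3}{2}\right) = 3 i - 24 \left(\left(-3\right) \frac{1}{2}\right) = 3 i - -36 = 3 i + 36 = 36 + 3 i$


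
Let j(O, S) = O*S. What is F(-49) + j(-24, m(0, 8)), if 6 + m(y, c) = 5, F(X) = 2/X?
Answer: 1174/49 ≈ 23.959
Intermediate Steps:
m(y, c) = -1 (m(y, c) = -6 + 5 = -1)
F(-49) + j(-24, m(0, 8)) = 2/(-49) - 24*(-1) = 2*(-1/49) + 24 = -2/49 + 24 = 1174/49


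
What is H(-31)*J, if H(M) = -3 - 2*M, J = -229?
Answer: -13511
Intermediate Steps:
H(-31)*J = (-3 - 2*(-31))*(-229) = (-3 + 62)*(-229) = 59*(-229) = -13511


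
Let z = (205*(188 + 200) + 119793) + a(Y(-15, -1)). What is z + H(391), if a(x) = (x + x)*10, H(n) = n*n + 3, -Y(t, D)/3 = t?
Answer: 353117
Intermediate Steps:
Y(t, D) = -3*t
H(n) = 3 + n² (H(n) = n² + 3 = 3 + n²)
a(x) = 20*x (a(x) = (2*x)*10 = 20*x)
z = 200233 (z = (205*(188 + 200) + 119793) + 20*(-3*(-15)) = (205*388 + 119793) + 20*45 = (79540 + 119793) + 900 = 199333 + 900 = 200233)
z + H(391) = 200233 + (3 + 391²) = 200233 + (3 + 152881) = 200233 + 152884 = 353117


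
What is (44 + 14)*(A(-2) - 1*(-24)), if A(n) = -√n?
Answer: 1392 - 58*I*√2 ≈ 1392.0 - 82.024*I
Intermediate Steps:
(44 + 14)*(A(-2) - 1*(-24)) = (44 + 14)*(-√(-2) - 1*(-24)) = 58*(-I*√2 + 24) = 58*(24 - I*√2) = 1392 - 58*I*√2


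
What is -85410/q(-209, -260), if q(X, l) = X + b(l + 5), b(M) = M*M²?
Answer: 42705/8290792 ≈ 0.0051509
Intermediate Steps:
b(M) = M³
q(X, l) = X + (5 + l)³ (q(X, l) = X + (l + 5)³ = X + (5 + l)³)
-85410/q(-209, -260) = -85410/(-209 + (5 - 260)³) = -85410/(-209 + (-255)³) = -85410/(-209 - 16581375) = -85410/(-16581584) = -85410*(-1/16581584) = 42705/8290792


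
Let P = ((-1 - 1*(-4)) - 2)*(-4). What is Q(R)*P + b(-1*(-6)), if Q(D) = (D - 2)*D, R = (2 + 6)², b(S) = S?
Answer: -15866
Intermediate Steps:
R = 64 (R = 8² = 64)
Q(D) = D*(-2 + D) (Q(D) = (-2 + D)*D = D*(-2 + D))
P = -4 (P = ((-1 + 4) - 2)*(-4) = (3 - 2)*(-4) = 1*(-4) = -4)
Q(R)*P + b(-1*(-6)) = (64*(-2 + 64))*(-4) - 1*(-6) = (64*62)*(-4) + 6 = 3968*(-4) + 6 = -15872 + 6 = -15866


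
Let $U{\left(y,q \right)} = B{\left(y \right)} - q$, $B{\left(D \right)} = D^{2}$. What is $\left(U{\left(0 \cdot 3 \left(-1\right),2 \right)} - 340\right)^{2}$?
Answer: $116964$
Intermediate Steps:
$U{\left(y,q \right)} = y^{2} - q$
$\left(U{\left(0 \cdot 3 \left(-1\right),2 \right)} - 340\right)^{2} = \left(\left(\left(0 \cdot 3 \left(-1\right)\right)^{2} - 2\right) - 340\right)^{2} = \left(\left(\left(0 \left(-1\right)\right)^{2} - 2\right) - 340\right)^{2} = \left(\left(0^{2} - 2\right) - 340\right)^{2} = \left(\left(0 - 2\right) - 340\right)^{2} = \left(-2 - 340\right)^{2} = \left(-342\right)^{2} = 116964$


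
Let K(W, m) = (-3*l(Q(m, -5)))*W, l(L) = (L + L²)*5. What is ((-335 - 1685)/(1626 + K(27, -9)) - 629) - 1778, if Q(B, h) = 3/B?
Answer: -1033108/429 ≈ -2408.2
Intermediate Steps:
l(L) = 5*L + 5*L²
K(W, m) = -45*W*(1 + 3/m)/m (K(W, m) = (-15*3/m*(1 + 3/m))*W = (-45*(1 + 3/m)/m)*W = -45*W*(1 + 3/m)/m)
((-335 - 1685)/(1626 + K(27, -9)) - 629) - 1778 = ((-335 - 1685)/(1626 - 45*27*(3 - 9)/(-9)²) - 629) - 1778 = (-2020/(1626 - 45*27*1/81*(-6)) - 629) - 1778 = (-2020/(1626 + 90) - 629) - 1778 = (-2020/1716 - 629) - 1778 = (-2020*1/1716 - 629) - 1778 = (-505/429 - 629) - 1778 = -270346/429 - 1778 = -1033108/429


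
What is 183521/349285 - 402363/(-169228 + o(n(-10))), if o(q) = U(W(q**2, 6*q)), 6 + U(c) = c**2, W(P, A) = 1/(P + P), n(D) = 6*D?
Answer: 468189831507830341/161279417697328985 ≈ 2.9030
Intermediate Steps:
W(P, A) = 1/(2*P)
U(c) = -6 + c**2
o(q) = -6 + 1/(4*q**4) (o(q) = -6 + (1/(2*(q**2)))**2 = -6 + (1/(2*q**2))**2 = -6 + 1/(4*q**4))
183521/349285 - 402363/(-169228 + o(n(-10))) = 183521/349285 - 402363/(-169228 + (-6 + 1/(4*(6*(-10))**4))) = 183521*(1/349285) - 402363/(-169228 + (-6 + (1/4)/(-60)**4)) = 183521/349285 - 402363/(-169228 + (-6 + (1/4)*(1/12960000))) = 183521/349285 - 402363/(-169228 + (-6 + 1/51840000)) = 183521/349285 - 402363/(-169228 - 311039999/51840000) = 183521/349285 - 402363/(-8773090559999/51840000) = 183521/349285 - 402363*(-51840000/8773090559999) = 183521/349285 + 1097815680000/461741608421 = 468189831507830341/161279417697328985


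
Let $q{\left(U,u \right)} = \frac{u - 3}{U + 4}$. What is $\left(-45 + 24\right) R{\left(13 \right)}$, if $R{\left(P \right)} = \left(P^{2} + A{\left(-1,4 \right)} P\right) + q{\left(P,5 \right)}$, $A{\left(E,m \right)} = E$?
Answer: $- \frac{55734}{17} \approx -3278.5$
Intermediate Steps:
$q{\left(U,u \right)} = \frac{-3 + u}{4 + U}$
$R{\left(P \right)} = P^{2} - P + \frac{2}{4 + P}$ ($R{\left(P \right)} = \left(P^{2} - P\right) + \frac{-3 + 5}{4 + P} = \left(P^{2} - P\right) + \frac{1}{4 + P} 2 = \left(P^{2} - P\right) + \frac{2}{4 + P} = P^{2} - P + \frac{2}{4 + P}$)
$\left(-45 + 24\right) R{\left(13 \right)} = \left(-45 + 24\right) \frac{2 + 13 \left(-1 + 13\right) \left(4 + 13\right)}{4 + 13} = - 21 \frac{2 + 13 \cdot 12 \cdot 17}{17} = - 21 \frac{2 + 2652}{17} = - 21 \cdot \frac{1}{17} \cdot 2654 = \left(-21\right) \frac{2654}{17} = - \frac{55734}{17}$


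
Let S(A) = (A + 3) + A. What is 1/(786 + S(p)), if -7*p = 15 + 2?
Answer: 7/5489 ≈ 0.0012753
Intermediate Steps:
p = -17/7 (p = -(15 + 2)/7 = -1/7*17 = -17/7 ≈ -2.4286)
S(A) = 3 + 2*A (S(A) = (3 + A) + A = 3 + 2*A)
1/(786 + S(p)) = 1/(786 + (3 + 2*(-17/7))) = 1/(786 + (3 - 34/7)) = 1/(786 - 13/7) = 1/(5489/7) = 7/5489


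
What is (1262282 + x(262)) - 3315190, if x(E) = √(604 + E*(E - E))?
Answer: -2052908 + 2*√151 ≈ -2.0529e+6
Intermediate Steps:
x(E) = 2*√151 (x(E) = √(604 + E*0) = √(604 + 0) = √604 = 2*√151)
(1262282 + x(262)) - 3315190 = (1262282 + 2*√151) - 3315190 = -2052908 + 2*√151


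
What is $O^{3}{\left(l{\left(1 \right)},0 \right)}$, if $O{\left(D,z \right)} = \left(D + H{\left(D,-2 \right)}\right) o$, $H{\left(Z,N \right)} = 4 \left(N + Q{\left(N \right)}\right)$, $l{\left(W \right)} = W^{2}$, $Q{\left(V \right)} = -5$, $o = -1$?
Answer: $19683$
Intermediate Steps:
$H{\left(Z,N \right)} = -20 + 4 N$ ($H{\left(Z,N \right)} = 4 \left(N - 5\right) = 4 \left(-5 + N\right) = -20 + 4 N$)
$O{\left(D,z \right)} = 28 - D$ ($O{\left(D,z \right)} = \left(D + \left(-20 + 4 \left(-2\right)\right)\right) \left(-1\right) = \left(D - 28\right) \left(-1\right) = \left(-28 + D\right) \left(-1\right) = 28 - D$)
$O^{3}{\left(l{\left(1 \right)},0 \right)} = \left(28 - 1^{2}\right)^{3} = \left(28 - 1\right)^{3} = 27^{3} = 19683$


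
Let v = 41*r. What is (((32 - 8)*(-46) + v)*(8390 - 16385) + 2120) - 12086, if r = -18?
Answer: 14716824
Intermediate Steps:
v = -738 (v = 41*(-18) = -738)
(((32 - 8)*(-46) + v)*(8390 - 16385) + 2120) - 12086 = (((32 - 8)*(-46) - 738)*(8390 - 16385) + 2120) - 12086 = ((24*(-46) - 738)*(-7995) + 2120) - 12086 = ((-1104 - 738)*(-7995) + 2120) - 12086 = (-1842*(-7995) + 2120) - 12086 = (14726790 + 2120) - 12086 = 14728910 - 12086 = 14716824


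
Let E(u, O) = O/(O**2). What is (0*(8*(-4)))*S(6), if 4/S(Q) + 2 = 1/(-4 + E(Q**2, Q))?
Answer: 0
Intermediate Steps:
E(u, O) = 1/O (E(u, O) = O/O**2 = 1/O)
S(Q) = 4/(-2 + 1/(-4 + 1/Q))
(0*(8*(-4)))*S(6) = (0*(8*(-4)))*(4*(1 - 4*6)/(-2 + 9*6)) = (0*(-32))*(4*(1 - 24)/(-2 + 54)) = 0*(4*(-23)/52) = 0*(4*(1/52)*(-23)) = 0*(-23/13) = 0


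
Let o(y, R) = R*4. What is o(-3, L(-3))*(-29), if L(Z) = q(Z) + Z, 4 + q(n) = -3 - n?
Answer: 812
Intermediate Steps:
q(n) = -7 - n (q(n) = -4 + (-3 - n) = -7 - n)
L(Z) = -7 (L(Z) = (-7 - Z) + Z = -7)
o(y, R) = 4*R
o(-3, L(-3))*(-29) = (4*(-7))*(-29) = -28*(-29) = 812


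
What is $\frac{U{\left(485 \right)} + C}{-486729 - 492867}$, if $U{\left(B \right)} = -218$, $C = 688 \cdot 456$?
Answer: $- \frac{156755}{489798} \approx -0.32004$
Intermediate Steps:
$C = 313728$
$\frac{U{\left(485 \right)} + C}{-486729 - 492867} = \frac{-218 + 313728}{-486729 - 492867} = \frac{313510}{-979596} = 313510 \left(- \frac{1}{979596}\right) = - \frac{156755}{489798}$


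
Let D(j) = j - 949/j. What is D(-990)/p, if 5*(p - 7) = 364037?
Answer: -979151/72086256 ≈ -0.013583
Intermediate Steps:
p = 364072/5 (p = 7 + (⅕)*364037 = 7 + 364037/5 = 364072/5 ≈ 72814.)
D(-990)/p = (-990 - 949/(-990))/(364072/5) = (-990 - 949*(-1/990))*(5/364072) = (-990 + 949/990)*(5/364072) = -979151/990*5/364072 = -979151/72086256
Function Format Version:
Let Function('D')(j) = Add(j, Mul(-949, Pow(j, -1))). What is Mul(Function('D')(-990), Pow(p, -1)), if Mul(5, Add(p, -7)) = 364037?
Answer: Rational(-979151, 72086256) ≈ -0.013583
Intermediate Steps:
p = Rational(364072, 5) (p = Add(7, Mul(Rational(1, 5), 364037)) = Add(7, Rational(364037, 5)) = Rational(364072, 5) ≈ 72814.)
Mul(Function('D')(-990), Pow(p, -1)) = Mul(Add(-990, Mul(-949, Pow(-990, -1))), Pow(Rational(364072, 5), -1)) = Mul(Add(-990, Mul(-949, Rational(-1, 990))), Rational(5, 364072)) = Mul(Add(-990, Rational(949, 990)), Rational(5, 364072)) = Mul(Rational(-979151, 990), Rational(5, 364072)) = Rational(-979151, 72086256)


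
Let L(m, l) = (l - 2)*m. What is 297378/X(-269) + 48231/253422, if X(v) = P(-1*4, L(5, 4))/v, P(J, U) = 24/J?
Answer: 375415047985/28158 ≈ 1.3332e+7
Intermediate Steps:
L(m, l) = m*(-2 + l) (L(m, l) = (-2 + l)*m = m*(-2 + l))
X(v) = -6/v (X(v) = (24/((-1*4)))/v = (24/(-4))/v = (24*(-1/4))/v = -6/v)
297378/X(-269) + 48231/253422 = 297378/((-6/(-269))) + 48231/253422 = 297378/((-6*(-1/269))) + 48231*(1/253422) = 297378/(6/269) + 5359/28158 = 297378*(269/6) + 5359/28158 = 13332447 + 5359/28158 = 375415047985/28158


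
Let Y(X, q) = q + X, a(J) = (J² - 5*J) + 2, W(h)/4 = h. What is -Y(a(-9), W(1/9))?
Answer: -1156/9 ≈ -128.44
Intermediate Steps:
W(h) = 4*h
a(J) = 2 + J² - 5*J
Y(X, q) = X + q
-Y(a(-9), W(1/9)) = -((2 + (-9)² - 5*(-9)) + 4/9) = -((2 + 81 + 45) + 4*(⅑)) = -(128 + 4/9) = -1*1156/9 = -1156/9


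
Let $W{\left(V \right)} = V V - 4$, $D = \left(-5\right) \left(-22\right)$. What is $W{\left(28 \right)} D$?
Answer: $85800$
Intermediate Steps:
$D = 110$
$W{\left(V \right)} = -4 + V^{2}$ ($W{\left(V \right)} = V^{2} - 4 = -4 + V^{2}$)
$W{\left(28 \right)} D = \left(-4 + 28^{2}\right) 110 = \left(-4 + 784\right) 110 = 780 \cdot 110 = 85800$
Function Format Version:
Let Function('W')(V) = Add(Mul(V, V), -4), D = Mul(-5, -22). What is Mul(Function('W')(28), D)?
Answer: 85800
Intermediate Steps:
D = 110
Function('W')(V) = Add(-4, Pow(V, 2)) (Function('W')(V) = Add(Pow(V, 2), -4) = Add(-4, Pow(V, 2)))
Mul(Function('W')(28), D) = Mul(Add(-4, Pow(28, 2)), 110) = Mul(Add(-4, 784), 110) = Mul(780, 110) = 85800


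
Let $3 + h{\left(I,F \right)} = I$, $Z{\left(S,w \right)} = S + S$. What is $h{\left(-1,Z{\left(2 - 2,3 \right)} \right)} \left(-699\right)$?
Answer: $2796$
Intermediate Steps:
$Z{\left(S,w \right)} = 2 S$
$h{\left(I,F \right)} = -3 + I$
$h{\left(-1,Z{\left(2 - 2,3 \right)} \right)} \left(-699\right) = \left(-3 - 1\right) \left(-699\right) = \left(-4\right) \left(-699\right) = 2796$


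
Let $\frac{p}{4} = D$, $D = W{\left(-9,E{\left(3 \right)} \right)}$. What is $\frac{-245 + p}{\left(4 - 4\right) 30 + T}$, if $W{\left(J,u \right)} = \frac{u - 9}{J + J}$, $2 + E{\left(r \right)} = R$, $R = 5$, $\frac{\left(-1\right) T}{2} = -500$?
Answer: $- \frac{731}{3000} \approx -0.24367$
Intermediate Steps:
$T = 1000$ ($T = \left(-2\right) \left(-500\right) = 1000$)
$E{\left(r \right)} = 3$ ($E{\left(r \right)} = -2 + 5 = 3$)
$W{\left(J,u \right)} = \frac{-9 + u}{2 J}$
$D = \frac{1}{3}$ ($D = \frac{-9 + 3}{2 \left(-9\right)} = \frac{1}{2} \left(- \frac{1}{9}\right) \left(-6\right) = \frac{1}{3} \approx 0.33333$)
$p = \frac{4}{3}$ ($p = 4 \cdot \frac{1}{3} = \frac{4}{3} \approx 1.3333$)
$\frac{-245 + p}{\left(4 - 4\right) 30 + T} = \frac{-245 + \frac{4}{3}}{\left(4 - 4\right) 30 + 1000} = - \frac{731}{3 \left(\left(4 - 4\right) 30 + 1000\right)} = - \frac{731}{3 \left(0 \cdot 30 + 1000\right)} = - \frac{731}{3 \left(0 + 1000\right)} = - \frac{731}{3 \cdot 1000} = \left(- \frac{731}{3}\right) \frac{1}{1000} = - \frac{731}{3000}$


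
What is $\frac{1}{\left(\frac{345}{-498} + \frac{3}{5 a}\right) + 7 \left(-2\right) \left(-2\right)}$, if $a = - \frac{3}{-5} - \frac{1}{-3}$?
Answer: $\frac{581}{16239} \approx 0.035778$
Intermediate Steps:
$a = \frac{14}{15}$ ($a = \left(-3\right) \left(- \frac{1}{5}\right) - - \frac{1}{3} = \frac{3}{5} + \frac{1}{3} = \frac{14}{15} \approx 0.93333$)
$\frac{1}{\left(\frac{345}{-498} + \frac{3}{5 a}\right) + 7 \left(-2\right) \left(-2\right)} = \frac{1}{\left(\frac{345}{-498} + \frac{3}{5 \cdot \frac{14}{15}}\right) + 7 \left(-2\right) \left(-2\right)} = \frac{1}{\left(345 \left(- \frac{1}{498}\right) + \frac{3}{\frac{14}{3}}\right) - -28} = \frac{1}{\left(- \frac{115}{166} + 3 \cdot \frac{3}{14}\right) + 28} = \frac{1}{\left(- \frac{115}{166} + \frac{9}{14}\right) + 28} = \frac{1}{- \frac{29}{581} + 28} = \frac{1}{\frac{16239}{581}} = \frac{581}{16239}$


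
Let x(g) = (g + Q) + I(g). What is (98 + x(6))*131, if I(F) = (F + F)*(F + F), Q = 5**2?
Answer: 35763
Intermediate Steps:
Q = 25
I(F) = 4*F**2 (I(F) = (2*F)*(2*F) = 4*F**2)
x(g) = 25 + g + 4*g**2 (x(g) = (g + 25) + 4*g**2 = (25 + g) + 4*g**2 = 25 + g + 4*g**2)
(98 + x(6))*131 = (98 + (25 + 6 + 4*6**2))*131 = (98 + (25 + 6 + 4*36))*131 = (98 + (25 + 6 + 144))*131 = (98 + 175)*131 = 273*131 = 35763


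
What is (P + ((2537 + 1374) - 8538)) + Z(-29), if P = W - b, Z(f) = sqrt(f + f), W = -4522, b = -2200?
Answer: -6949 + I*sqrt(58) ≈ -6949.0 + 7.6158*I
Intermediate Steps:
Z(f) = sqrt(2)*sqrt(f) (Z(f) = sqrt(2*f) = sqrt(2)*sqrt(f))
P = -2322 (P = -4522 - 1*(-2200) = -4522 + 2200 = -2322)
(P + ((2537 + 1374) - 8538)) + Z(-29) = (-2322 + ((2537 + 1374) - 8538)) + sqrt(2)*sqrt(-29) = (-2322 + (3911 - 8538)) + sqrt(2)*(I*sqrt(29)) = (-2322 - 4627) + I*sqrt(58) = -6949 + I*sqrt(58)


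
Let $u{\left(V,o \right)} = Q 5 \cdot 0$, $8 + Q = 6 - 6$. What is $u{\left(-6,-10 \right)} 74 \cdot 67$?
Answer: $0$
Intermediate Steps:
$Q = -8$ ($Q = -8 + \left(6 - 6\right) = -8 + 0 = -8$)
$u{\left(V,o \right)} = 0$ ($u{\left(V,o \right)} = \left(-8\right) 5 \cdot 0 = \left(-40\right) 0 = 0$)
$u{\left(-6,-10 \right)} 74 \cdot 67 = 0 \cdot 74 \cdot 67 = 0 \cdot 67 = 0$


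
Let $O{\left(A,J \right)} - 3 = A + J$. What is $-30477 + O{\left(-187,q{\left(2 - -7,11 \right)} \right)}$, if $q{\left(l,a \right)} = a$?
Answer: $-30650$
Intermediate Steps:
$O{\left(A,J \right)} = 3 + A + J$ ($O{\left(A,J \right)} = 3 + \left(A + J\right) = 3 + A + J$)
$-30477 + O{\left(-187,q{\left(2 - -7,11 \right)} \right)} = -30477 + \left(3 - 187 + 11\right) = -30477 - 173 = -30650$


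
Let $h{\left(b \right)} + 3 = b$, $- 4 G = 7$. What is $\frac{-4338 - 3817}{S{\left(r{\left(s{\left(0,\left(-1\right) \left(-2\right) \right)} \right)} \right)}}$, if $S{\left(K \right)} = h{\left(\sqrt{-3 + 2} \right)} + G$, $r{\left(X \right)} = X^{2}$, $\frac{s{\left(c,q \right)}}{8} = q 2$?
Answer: $\frac{619780}{377} + \frac{130480 i}{377} \approx 1644.0 + 346.1 i$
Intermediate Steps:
$G = - \frac{7}{4}$ ($G = \left(- \frac{1}{4}\right) 7 = - \frac{7}{4} \approx -1.75$)
$s{\left(c,q \right)} = 16 q$ ($s{\left(c,q \right)} = 8 q 2 = 8 \cdot 2 q = 16 q$)
$h{\left(b \right)} = -3 + b$
$S{\left(K \right)} = - \frac{19}{4} + i$ ($S{\left(K \right)} = \left(-3 + \sqrt{-3 + 2}\right) - \frac{7}{4} = \left(-3 + \sqrt{-1}\right) - \frac{7}{4} = \left(-3 + i\right) - \frac{7}{4} = - \frac{19}{4} + i$)
$\frac{-4338 - 3817}{S{\left(r{\left(s{\left(0,\left(-1\right) \left(-2\right) \right)} \right)} \right)}} = \frac{-4338 - 3817}{- \frac{19}{4} + i} = - 8155 \frac{16 \left(- \frac{19}{4} - i\right)}{377} = - \frac{130480 \left(- \frac{19}{4} - i\right)}{377}$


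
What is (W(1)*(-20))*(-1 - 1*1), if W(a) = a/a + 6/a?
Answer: 280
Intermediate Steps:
W(a) = 1 + 6/a
(W(1)*(-20))*(-1 - 1*1) = (((6 + 1)/1)*(-20))*(-1 - 1*1) = ((1*7)*(-20))*(-1 - 1) = (7*(-20))*(-2) = -140*(-2) = 280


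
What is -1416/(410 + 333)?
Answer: -1416/743 ≈ -1.9058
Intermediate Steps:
-1416/(410 + 333) = -1416/743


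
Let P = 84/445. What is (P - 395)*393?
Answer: -69046563/445 ≈ -1.5516e+5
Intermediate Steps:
P = 84/445 (P = 84*(1/445) = 84/445 ≈ 0.18876)
(P - 395)*393 = (84/445 - 395)*393 = -175691/445*393 = -69046563/445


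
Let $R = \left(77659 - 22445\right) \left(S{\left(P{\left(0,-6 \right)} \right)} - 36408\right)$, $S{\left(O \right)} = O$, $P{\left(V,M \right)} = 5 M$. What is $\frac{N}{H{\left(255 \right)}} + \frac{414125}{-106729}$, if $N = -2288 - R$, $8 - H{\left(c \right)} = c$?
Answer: $- \frac{214726623841551}{26362063} \approx -8.1453 \cdot 10^{6}$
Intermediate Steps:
$H{\left(c \right)} = 8 - c$
$R = -2011887732$ ($R = \left(77659 - 22445\right) \left(5 \left(-6\right) - 36408\right) = 55214 \left(-30 - 36408\right) = 55214 \left(-36438\right) = -2011887732$)
$N = 2011885444$ ($N = -2288 - -2011887732 = -2288 + 2011887732 = 2011885444$)
$\frac{N}{H{\left(255 \right)}} + \frac{414125}{-106729} = \frac{2011885444}{8 - 255} + \frac{414125}{-106729} = \frac{2011885444}{8 - 255} + 414125 \left(- \frac{1}{106729}\right) = \frac{2011885444}{-247} - \frac{414125}{106729} = 2011885444 \left(- \frac{1}{247}\right) - \frac{414125}{106729} = - \frac{2011885444}{247} - \frac{414125}{106729} = - \frac{214726623841551}{26362063}$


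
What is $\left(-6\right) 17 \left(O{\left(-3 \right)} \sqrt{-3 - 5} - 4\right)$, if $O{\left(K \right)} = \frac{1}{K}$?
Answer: $408 + 68 i \sqrt{2} \approx 408.0 + 96.167 i$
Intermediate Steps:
$\left(-6\right) 17 \left(O{\left(-3 \right)} \sqrt{-3 - 5} - 4\right) = \left(-6\right) 17 \left(\frac{\sqrt{-3 - 5}}{-3} - 4\right) = - 102 \left(- \frac{\sqrt{-8}}{3} - 4\right) = - 102 \left(- \frac{2 i \sqrt{2}}{3} - 4\right) = - 102 \left(-4 - \frac{2 i \sqrt{2}}{3}\right) = 408 + 68 i \sqrt{2}$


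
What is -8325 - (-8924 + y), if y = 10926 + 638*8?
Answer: -15431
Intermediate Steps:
y = 16030 (y = 10926 + 5104 = 16030)
-8325 - (-8924 + y) = -8325 - (-8924 + 16030) = -8325 - 1*7106 = -8325 - 7106 = -15431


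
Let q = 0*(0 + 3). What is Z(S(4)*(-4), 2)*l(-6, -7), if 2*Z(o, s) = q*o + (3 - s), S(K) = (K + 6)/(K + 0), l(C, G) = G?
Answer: -7/2 ≈ -3.5000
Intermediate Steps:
q = 0 (q = 0*3 = 0)
S(K) = (6 + K)/K
Z(o, s) = 3/2 - s/2 (Z(o, s) = (0*o + (3 - s))/2 = (0 + (3 - s))/2 = (3 - s)/2 = 3/2 - s/2)
Z(S(4)*(-4), 2)*l(-6, -7) = (3/2 - 1/2*2)*(-7) = (3/2 - 1)*(-7) = (1/2)*(-7) = -7/2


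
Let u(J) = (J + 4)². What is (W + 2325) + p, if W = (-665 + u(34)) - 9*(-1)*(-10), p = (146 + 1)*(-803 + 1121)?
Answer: 49760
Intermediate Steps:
p = 46746 (p = 147*318 = 46746)
u(J) = (4 + J)²
W = 689 (W = (-665 + (4 + 34)²) - 9*(-1)*(-10) = (-665 + 38²) + 9*(-10) = (-665 + 1444) - 90 = 779 - 90 = 689)
(W + 2325) + p = (689 + 2325) + 46746 = 3014 + 46746 = 49760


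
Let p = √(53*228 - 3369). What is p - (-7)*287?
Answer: 2009 + √8715 ≈ 2102.4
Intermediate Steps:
p = √8715 (p = √(12084 - 3369) = √8715 ≈ 93.354)
p - (-7)*287 = √8715 - (-7)*287 = √8715 - 1*(-2009) = √8715 + 2009 = 2009 + √8715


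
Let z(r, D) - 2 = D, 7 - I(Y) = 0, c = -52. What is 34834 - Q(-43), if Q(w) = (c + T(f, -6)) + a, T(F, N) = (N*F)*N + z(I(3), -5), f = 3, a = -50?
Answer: 34831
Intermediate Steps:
I(Y) = 7 (I(Y) = 7 - 1*0 = 7 + 0 = 7)
z(r, D) = 2 + D
T(F, N) = -3 + F*N² (T(F, N) = (N*F)*N + (2 - 5) = (F*N)*N - 3 = F*N² - 3 = -3 + F*N²)
Q(w) = 3 (Q(w) = (-52 + (-3 + 3*(-6)²)) - 50 = (-52 + (-3 + 3*36)) - 50 = (-52 + (-3 + 108)) - 50 = (-52 + 105) - 50 = 53 - 50 = 3)
34834 - Q(-43) = 34834 - 1*3 = 34834 - 3 = 34831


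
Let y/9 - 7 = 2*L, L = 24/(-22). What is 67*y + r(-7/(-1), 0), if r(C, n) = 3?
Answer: 31992/11 ≈ 2908.4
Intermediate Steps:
L = -12/11 (L = 24*(-1/22) = -12/11 ≈ -1.0909)
y = 477/11 (y = 63 + 9*(2*(-12/11)) = 63 + 9*(-24/11) = 63 - 216/11 = 477/11 ≈ 43.364)
67*y + r(-7/(-1), 0) = 67*(477/11) + 3 = 31959/11 + 3 = 31992/11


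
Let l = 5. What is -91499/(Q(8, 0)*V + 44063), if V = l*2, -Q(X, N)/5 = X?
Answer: -91499/43663 ≈ -2.0956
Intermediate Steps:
Q(X, N) = -5*X
V = 10 (V = 5*2 = 10)
-91499/(Q(8, 0)*V + 44063) = -91499/(-5*8*10 + 44063) = -91499/(-40*10 + 44063) = -91499/(-400 + 44063) = -91499/43663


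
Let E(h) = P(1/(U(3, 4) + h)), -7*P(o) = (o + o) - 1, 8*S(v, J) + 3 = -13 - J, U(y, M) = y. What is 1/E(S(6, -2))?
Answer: -35/3 ≈ -11.667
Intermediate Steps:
S(v, J) = -2 - J/8 (S(v, J) = -3/8 + (-13 - J)/8 = -3/8 + (-13/8 - J/8) = -2 - J/8)
P(o) = ⅐ - 2*o/7 (P(o) = -((o + o) - 1)/7 = -(2*o - 1)/7 = -(-1 + 2*o)/7 = ⅐ - 2*o/7)
E(h) = ⅐ - 2/(7*(3 + h))
1/E(S(6, -2)) = 1/((1 + (-2 - ⅛*(-2)))/(7*(3 + (-2 - ⅛*(-2))))) = 1/((1 + (-2 + ¼))/(7*(3 + (-2 + ¼)))) = 1/((1 - 7/4)/(7*(3 - 7/4))) = 1/((⅐)*(-¾)/(5/4)) = 1/((⅐)*(⅘)*(-¾)) = 1/(-3/35) = -35/3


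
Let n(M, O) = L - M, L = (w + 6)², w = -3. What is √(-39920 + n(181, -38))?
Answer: 2*I*√10023 ≈ 200.23*I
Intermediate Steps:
L = 9 (L = (-3 + 6)² = 3² = 9)
n(M, O) = 9 - M
√(-39920 + n(181, -38)) = √(-39920 + (9 - 1*181)) = √(-39920 + (9 - 181)) = √(-39920 - 172) = √(-40092) = 2*I*√10023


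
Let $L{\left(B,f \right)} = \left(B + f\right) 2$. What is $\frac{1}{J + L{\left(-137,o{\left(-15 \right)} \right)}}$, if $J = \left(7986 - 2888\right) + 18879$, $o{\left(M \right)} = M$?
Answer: $\frac{1}{23673} \approx 4.2242 \cdot 10^{-5}$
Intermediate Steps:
$L{\left(B,f \right)} = 2 B + 2 f$
$J = 23977$ ($J = 5098 + 18879 = 23977$)
$\frac{1}{J + L{\left(-137,o{\left(-15 \right)} \right)}} = \frac{1}{23977 + \left(2 \left(-137\right) + 2 \left(-15\right)\right)} = \frac{1}{23977 - 304} = \frac{1}{23673}$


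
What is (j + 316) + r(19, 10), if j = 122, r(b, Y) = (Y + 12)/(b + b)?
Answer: 8333/19 ≈ 438.58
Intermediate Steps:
r(b, Y) = (12 + Y)/(2*b) (r(b, Y) = (12 + Y)/((2*b)) = (12 + Y)*(1/(2*b)) = (12 + Y)/(2*b))
(j + 316) + r(19, 10) = (122 + 316) + (½)*(12 + 10)/19 = 438 + (½)*(1/19)*22 = 438 + 11/19 = 8333/19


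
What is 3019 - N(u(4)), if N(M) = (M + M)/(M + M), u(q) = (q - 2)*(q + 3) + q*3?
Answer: 3018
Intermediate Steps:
u(q) = 3*q + (-2 + q)*(3 + q) (u(q) = (-2 + q)*(3 + q) + 3*q = 3*q + (-2 + q)*(3 + q))
N(M) = 1 (N(M) = (2*M)/((2*M)) = (2*M)*(1/(2*M)) = 1)
3019 - N(u(4)) = 3019 - 1*1 = 3019 - 1 = 3018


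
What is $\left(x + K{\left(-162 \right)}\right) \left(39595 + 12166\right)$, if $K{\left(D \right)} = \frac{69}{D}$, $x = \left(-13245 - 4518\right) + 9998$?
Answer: $- \frac{21705095413}{54} \approx -4.0195 \cdot 10^{8}$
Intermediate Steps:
$x = -7765$ ($x = -17763 + 9998 = -7765$)
$\left(x + K{\left(-162 \right)}\right) \left(39595 + 12166\right) = \left(-7765 + \frac{69}{-162}\right) \left(39595 + 12166\right) = \left(-7765 + 69 \left(- \frac{1}{162}\right)\right) 51761 = \left(-7765 - \frac{23}{54}\right) 51761 = \left(- \frac{419333}{54}\right) 51761 = - \frac{21705095413}{54}$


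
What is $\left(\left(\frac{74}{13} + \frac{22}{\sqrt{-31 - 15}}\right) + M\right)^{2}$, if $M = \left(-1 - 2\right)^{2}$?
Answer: $\frac{798165}{3887} - \frac{4202 i \sqrt{46}}{299} \approx 205.34 - 95.316 i$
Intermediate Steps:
$M = 9$ ($M = \left(-3\right)^{2} = 9$)
$\left(\left(\frac{74}{13} + \frac{22}{\sqrt{-31 - 15}}\right) + M\right)^{2} = \left(\left(\frac{74}{13} + \frac{22}{\sqrt{-31 - 15}}\right) + 9\right)^{2} = \left(\left(74 \cdot \frac{1}{13} + \frac{22}{\sqrt{-46}}\right) + 9\right)^{2} = \left(\left(\frac{74}{13} + \frac{22}{i \sqrt{46}}\right) + 9\right)^{2} = \left(\left(\frac{74}{13} + 22 \left(- \frac{i \sqrt{46}}{46}\right)\right) + 9\right)^{2} = \left(\left(\frac{74}{13} - \frac{11 i \sqrt{46}}{23}\right) + 9\right)^{2} = \left(\frac{191}{13} - \frac{11 i \sqrt{46}}{23}\right)^{2}$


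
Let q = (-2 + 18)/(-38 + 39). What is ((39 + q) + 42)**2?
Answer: 9409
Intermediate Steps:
q = 16 (q = 16/1 = 16*1 = 16)
((39 + q) + 42)**2 = ((39 + 16) + 42)**2 = (55 + 42)**2 = 97**2 = 9409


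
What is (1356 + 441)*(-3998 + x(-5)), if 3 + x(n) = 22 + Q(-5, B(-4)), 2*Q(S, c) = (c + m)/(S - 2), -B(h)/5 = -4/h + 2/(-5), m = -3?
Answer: -50046450/7 ≈ -7.1495e+6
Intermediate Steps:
B(h) = 2 + 20/h (B(h) = -5*(-4/h + 2/(-5)) = -5*(-4/h + 2*(-⅕)) = -5*(-4/h - ⅖) = -5*(-⅖ - 4/h) = 2 + 20/h)
Q(S, c) = (-3 + c)/(2*(-2 + S)) (Q(S, c) = ((c - 3)/(S - 2))/2 = ((-3 + c)/(-2 + S))/2 = (-3 + c)/(2*(-2 + S)))
x(n) = 136/7 (x(n) = -3 + (22 + (-3 + (2 + 20/(-4)))/(2*(-2 - 5))) = -3 + (22 + (½)*(-3 + (2 + 20*(-¼)))/(-7)) = -3 + (22 + (½)*(-⅐)*(-3 + (2 - 5))) = -3 + (22 + (½)*(-⅐)*(-3 - 3)) = -3 + (22 + (½)*(-⅐)*(-6)) = -3 + (22 + 3/7) = -3 + 157/7 = 136/7)
(1356 + 441)*(-3998 + x(-5)) = (1356 + 441)*(-3998 + 136/7) = 1797*(-27850/7) = -50046450/7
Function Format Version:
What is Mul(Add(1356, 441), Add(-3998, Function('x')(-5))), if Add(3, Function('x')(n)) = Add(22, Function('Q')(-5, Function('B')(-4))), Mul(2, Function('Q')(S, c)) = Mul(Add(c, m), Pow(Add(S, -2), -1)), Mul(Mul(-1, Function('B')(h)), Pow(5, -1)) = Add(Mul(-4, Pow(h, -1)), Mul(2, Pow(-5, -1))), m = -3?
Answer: Rational(-50046450, 7) ≈ -7.1495e+6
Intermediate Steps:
Function('B')(h) = Add(2, Mul(20, Pow(h, -1))) (Function('B')(h) = Mul(-5, Add(Mul(-4, Pow(h, -1)), Mul(2, Pow(-5, -1)))) = Mul(-5, Add(Mul(-4, Pow(h, -1)), Mul(2, Rational(-1, 5)))) = Mul(-5, Add(Mul(-4, Pow(h, -1)), Rational(-2, 5))) = Mul(-5, Add(Rational(-2, 5), Mul(-4, Pow(h, -1)))) = Add(2, Mul(20, Pow(h, -1))))
Function('Q')(S, c) = Mul(Rational(1, 2), Pow(Add(-2, S), -1), Add(-3, c)) (Function('Q')(S, c) = Mul(Rational(1, 2), Mul(Add(c, -3), Pow(Add(S, -2), -1))) = Mul(Rational(1, 2), Mul(Add(-3, c), Pow(Add(-2, S), -1))) = Mul(Rational(1, 2), Mul(Pow(Add(-2, S), -1), Add(-3, c))) = Mul(Rational(1, 2), Pow(Add(-2, S), -1), Add(-3, c)))
Function('x')(n) = Rational(136, 7) (Function('x')(n) = Add(-3, Add(22, Mul(Rational(1, 2), Pow(Add(-2, -5), -1), Add(-3, Add(2, Mul(20, Pow(-4, -1))))))) = Add(-3, Add(22, Mul(Rational(1, 2), Pow(-7, -1), Add(-3, Add(2, Mul(20, Rational(-1, 4))))))) = Add(-3, Add(22, Mul(Rational(1, 2), Rational(-1, 7), Add(-3, Add(2, -5))))) = Add(-3, Add(22, Mul(Rational(1, 2), Rational(-1, 7), Add(-3, -3)))) = Add(-3, Add(22, Mul(Rational(1, 2), Rational(-1, 7), -6))) = Add(-3, Add(22, Rational(3, 7))) = Add(-3, Rational(157, 7)) = Rational(136, 7))
Mul(Add(1356, 441), Add(-3998, Function('x')(-5))) = Mul(Add(1356, 441), Add(-3998, Rational(136, 7))) = Mul(1797, Rational(-27850, 7)) = Rational(-50046450, 7)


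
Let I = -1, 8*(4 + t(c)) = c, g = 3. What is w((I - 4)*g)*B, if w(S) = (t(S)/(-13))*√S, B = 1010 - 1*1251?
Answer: -11327*I*√15/104 ≈ -421.82*I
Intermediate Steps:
t(c) = -4 + c/8
B = -241 (B = 1010 - 1251 = -241)
w(S) = √S*(4/13 - S/104) (w(S) = ((-4 + S/8)/(-13))*√S = ((-4 + S/8)*(-1/13))*√S = (4/13 - S/104)*√S = √S*(4/13 - S/104))
w((I - 4)*g)*B = (√((-1 - 4)*3)*(32 - (-1 - 4)*3)/104)*(-241) = (√(-5*3)*(32 - (-5)*3)/104)*(-241) = (√(-15)*(32 - 1*(-15))/104)*(-241) = ((I*√15)*(32 + 15)/104)*(-241) = ((1/104)*(I*√15)*47)*(-241) = (47*I*√15/104)*(-241) = -11327*I*√15/104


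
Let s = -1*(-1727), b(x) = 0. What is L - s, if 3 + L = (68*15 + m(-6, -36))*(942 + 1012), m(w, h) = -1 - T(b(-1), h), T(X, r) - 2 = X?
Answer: 1985488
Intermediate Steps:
T(X, r) = 2 + X
m(w, h) = -3 (m(w, h) = -1 - (2 + 0) = -1 - 1*2 = -1 - 2 = -3)
s = 1727
L = 1987215 (L = -3 + (68*15 - 3)*(942 + 1012) = -3 + (1020 - 3)*1954 = -3 + 1017*1954 = -3 + 1987218 = 1987215)
L - s = 1987215 - 1*1727 = 1987215 - 1727 = 1985488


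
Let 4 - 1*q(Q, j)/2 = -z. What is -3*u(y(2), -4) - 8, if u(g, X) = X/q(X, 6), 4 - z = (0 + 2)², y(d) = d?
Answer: -13/2 ≈ -6.5000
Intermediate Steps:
z = 0 (z = 4 - (0 + 2)² = 4 - 1*2² = 4 - 1*4 = 4 - 4 = 0)
q(Q, j) = 8 (q(Q, j) = 8 - (-2)*0 = 8 - 2*0 = 8 + 0 = 8)
u(g, X) = X/8
-3*u(y(2), -4) - 8 = -3*(⅛)*(-4) - 8 = -3*(-1)/2 - 8 = -1*(-3/2) - 8 = 3/2 - 8 = -13/2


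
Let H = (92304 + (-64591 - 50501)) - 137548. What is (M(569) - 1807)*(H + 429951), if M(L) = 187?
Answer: -436776300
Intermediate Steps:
H = -160336 (H = (92304 - 115092) - 137548 = -22788 - 137548 = -160336)
(M(569) - 1807)*(H + 429951) = (187 - 1807)*(-160336 + 429951) = -1620*269615 = -436776300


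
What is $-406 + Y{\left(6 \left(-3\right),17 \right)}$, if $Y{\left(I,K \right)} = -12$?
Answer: $-418$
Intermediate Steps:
$-406 + Y{\left(6 \left(-3\right),17 \right)} = -406 - 12 = -418$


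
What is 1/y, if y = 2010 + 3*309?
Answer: 1/2937 ≈ 0.00034048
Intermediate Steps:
y = 2937 (y = 2010 + 927 = 2937)
1/y = 1/2937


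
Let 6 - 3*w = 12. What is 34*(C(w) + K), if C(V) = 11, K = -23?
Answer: -408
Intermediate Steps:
w = -2 (w = 2 - 1/3*12 = 2 - 4 = -2)
34*(C(w) + K) = 34*(11 - 23) = 34*(-12) = -408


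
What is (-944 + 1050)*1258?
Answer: 133348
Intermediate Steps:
(-944 + 1050)*1258 = 106*1258 = 133348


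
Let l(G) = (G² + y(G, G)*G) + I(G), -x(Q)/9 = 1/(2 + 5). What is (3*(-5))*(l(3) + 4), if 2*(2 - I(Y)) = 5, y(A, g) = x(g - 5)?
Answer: -1815/14 ≈ -129.64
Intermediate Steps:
x(Q) = -9/7 (x(Q) = -9/(2 + 5) = -9/7)
y(A, g) = -9/7
I(Y) = -½ (I(Y) = 2 - ½*5 = 2 - 5/2 = -½)
l(G) = -½ + G² - 9*G/7 (l(G) = (G² - 9*G/7) - ½ = -½ + G² - 9*G/7)
(3*(-5))*(l(3) + 4) = (3*(-5))*((-½ + 3² - 9/7*3) + 4) = -15*((-½ + 9 - 27/7) + 4) = -15*(65/14 + 4) = -15*121/14 = -1815/14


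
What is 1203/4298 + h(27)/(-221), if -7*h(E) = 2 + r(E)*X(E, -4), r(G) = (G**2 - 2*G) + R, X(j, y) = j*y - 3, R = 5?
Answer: -3544433/73066 ≈ -48.510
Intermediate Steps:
X(j, y) = -3 + j*y
r(G) = 5 + G**2 - 2*G (r(G) = (G**2 - 2*G) + 5 = 5 + G**2 - 2*G)
h(E) = -2/7 - (-3 - 4*E)*(5 + E**2 - 2*E)/7 (h(E) = -(2 + (5 + E**2 - 2*E)*(-3 + E*(-4)))/7 = -(2 + (5 + E**2 - 2*E)*(-3 - 4*E))/7 = -(2 + (-3 - 4*E)*(5 + E**2 - 2*E))/7 = -2/7 - (-3 - 4*E)*(5 + E**2 - 2*E)/7)
1203/4298 + h(27)/(-221) = 1203/4298 + (13/7 + 2*27 - 5/7*27**2 + (4/7)*27**3)/(-221) = 1203*(1/4298) + (13/7 + 54 - 5/7*729 + (4/7)*19683)*(-1/221) = 1203/4298 + (13/7 + 54 - 3645/7 + 78732/7)*(-1/221) = 1203/4298 + (75478/7)*(-1/221) = 1203/4298 - 5806/119 = -3544433/73066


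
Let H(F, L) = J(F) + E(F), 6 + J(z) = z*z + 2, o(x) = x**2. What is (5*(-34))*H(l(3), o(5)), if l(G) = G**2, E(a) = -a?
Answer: -11560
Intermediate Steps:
J(z) = -4 + z**2 (J(z) = -6 + (z*z + 2) = -6 + (z**2 + 2) = -6 + (2 + z**2) = -4 + z**2)
H(F, L) = -4 + F**2 - F (H(F, L) = (-4 + F**2) - F = -4 + F**2 - F)
(5*(-34))*H(l(3), o(5)) = (5*(-34))*(-4 + (3**2)**2 - 1*3**2) = -170*(-4 + 9**2 - 1*9) = -170*(-4 + 81 - 9) = -170*68 = -11560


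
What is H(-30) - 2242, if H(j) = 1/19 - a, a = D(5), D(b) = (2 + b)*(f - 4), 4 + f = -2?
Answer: -41267/19 ≈ -2171.9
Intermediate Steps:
f = -6 (f = -4 - 2 = -6)
D(b) = -20 - 10*b (D(b) = (2 + b)*(-6 - 4) = (2 + b)*(-10) = -20 - 10*b)
a = -70 (a = -20 - 10*5 = -20 - 50 = -70)
H(j) = 1331/19 (H(j) = 1/19 - 1*(-70) = 1/19 + 70 = 1331/19)
H(-30) - 2242 = 1331/19 - 2242 = -41267/19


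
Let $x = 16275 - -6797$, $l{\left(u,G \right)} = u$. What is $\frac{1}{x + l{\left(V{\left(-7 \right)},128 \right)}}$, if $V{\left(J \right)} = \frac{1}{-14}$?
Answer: $\frac{14}{323007} \approx 4.3343 \cdot 10^{-5}$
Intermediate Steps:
$V{\left(J \right)} = - \frac{1}{14}$
$x = 23072$ ($x = 16275 + 6797 = 23072$)
$\frac{1}{x + l{\left(V{\left(-7 \right)},128 \right)}} = \frac{1}{23072 - \frac{1}{14}} = \frac{1}{\frac{323007}{14}} = \frac{14}{323007}$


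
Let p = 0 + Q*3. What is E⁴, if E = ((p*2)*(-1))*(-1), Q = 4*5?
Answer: 207360000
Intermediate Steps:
Q = 20
p = 60 (p = 0 + 20*3 = 0 + 60 = 60)
E = 120 (E = ((60*2)*(-1))*(-1) = (120*(-1))*(-1) = -120*(-1) = 120)
E⁴ = 120⁴ = 207360000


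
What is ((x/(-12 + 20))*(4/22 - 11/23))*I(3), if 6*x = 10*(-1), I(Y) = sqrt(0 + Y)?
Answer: 125*sqrt(3)/2024 ≈ 0.10697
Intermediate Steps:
I(Y) = sqrt(Y)
x = -5/3 (x = (10*(-1))/6 = (1/6)*(-10) = -5/3 ≈ -1.6667)
((x/(-12 + 20))*(4/22 - 11/23))*I(3) = ((-5/3/(-12 + 20))*(4/22 - 11/23))*sqrt(3) = ((-5/3/8)*(4*(1/22) - 11*1/23))*sqrt(3) = (((1/8)*(-5/3))*(2/11 - 11/23))*sqrt(3) = (-5/24*(-75/253))*sqrt(3) = 125*sqrt(3)/2024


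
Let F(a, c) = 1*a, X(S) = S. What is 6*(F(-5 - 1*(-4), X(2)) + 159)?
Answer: 948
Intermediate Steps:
F(a, c) = a
6*(F(-5 - 1*(-4), X(2)) + 159) = 6*((-5 - 1*(-4)) + 159) = 6*((-5 + 4) + 159) = 6*(-1 + 159) = 6*158 = 948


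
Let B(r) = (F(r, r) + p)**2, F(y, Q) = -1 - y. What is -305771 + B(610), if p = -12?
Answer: 82358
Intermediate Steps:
B(r) = (-13 - r)**2 (B(r) = ((-1 - r) - 12)**2 = (-13 - r)**2)
-305771 + B(610) = -305771 + (13 + 610)**2 = -305771 + 623**2 = -305771 + 388129 = 82358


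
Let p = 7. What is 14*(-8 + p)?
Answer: -14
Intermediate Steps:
14*(-8 + p) = 14*(-8 + 7) = 14*(-1) = -14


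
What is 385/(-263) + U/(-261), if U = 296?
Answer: -178333/68643 ≈ -2.5980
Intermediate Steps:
385/(-263) + U/(-261) = 385/(-263) + 296/(-261) = 385*(-1/263) + 296*(-1/261) = -385/263 - 296/261 = -178333/68643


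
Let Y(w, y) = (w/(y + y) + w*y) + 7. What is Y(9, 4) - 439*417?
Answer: -1464151/8 ≈ -1.8302e+5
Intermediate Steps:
Y(w, y) = 7 + w*y + w/(2*y) (Y(w, y) = (w/((2*y)) + w*y) + 7 = ((1/(2*y))*w + w*y) + 7 = (w/(2*y) + w*y) + 7 = (w*y + w/(2*y)) + 7 = 7 + w*y + w/(2*y))
Y(9, 4) - 439*417 = (7 + 9*4 + (½)*9/4) - 439*417 = (7 + 36 + (½)*9*(¼)) - 183063 = (7 + 36 + 9/8) - 183063 = 353/8 - 183063 = -1464151/8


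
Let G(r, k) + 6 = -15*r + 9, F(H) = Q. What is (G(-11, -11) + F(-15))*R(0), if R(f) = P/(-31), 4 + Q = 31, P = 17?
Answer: -3315/31 ≈ -106.94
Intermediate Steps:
Q = 27 (Q = -4 + 31 = 27)
F(H) = 27
R(f) = -17/31 (R(f) = 17/(-31) = 17*(-1/31) = -17/31)
G(r, k) = 3 - 15*r (G(r, k) = -6 + (-15*r + 9) = -6 + (9 - 15*r) = 3 - 15*r)
(G(-11, -11) + F(-15))*R(0) = ((3 - 15*(-11)) + 27)*(-17/31) = ((3 + 165) + 27)*(-17/31) = (168 + 27)*(-17/31) = 195*(-17/31) = -3315/31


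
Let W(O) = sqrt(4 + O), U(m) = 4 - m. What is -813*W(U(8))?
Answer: 0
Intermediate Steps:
-813*W(U(8)) = -813*sqrt(4 + (4 - 1*8)) = -813*sqrt(4 + (4 - 8)) = -813*sqrt(4 - 4) = -813*sqrt(0) = -813*0 = 0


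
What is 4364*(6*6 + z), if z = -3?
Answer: 144012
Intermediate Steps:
4364*(6*6 + z) = 4364*(6*6 - 3) = 4364*(36 - 3) = 4364*33 = 144012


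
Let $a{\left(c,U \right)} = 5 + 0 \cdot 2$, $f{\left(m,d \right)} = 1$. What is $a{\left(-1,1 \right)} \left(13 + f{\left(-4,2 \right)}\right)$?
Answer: $70$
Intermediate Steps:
$a{\left(c,U \right)} = 5$ ($a{\left(c,U \right)} = 5 + 0 = 5$)
$a{\left(-1,1 \right)} \left(13 + f{\left(-4,2 \right)}\right) = 5 \left(13 + 1\right) = 5 \cdot 14 = 70$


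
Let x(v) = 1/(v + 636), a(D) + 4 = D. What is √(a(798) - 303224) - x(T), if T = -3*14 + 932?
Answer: -1/1526 + I*√302430 ≈ -0.00065531 + 549.94*I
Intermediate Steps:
a(D) = -4 + D
T = 890 (T = -42 + 932 = 890)
x(v) = 1/(636 + v)
√(a(798) - 303224) - x(T) = √((-4 + 798) - 303224) - 1/(636 + 890) = √(794 - 303224) - 1/1526 = √(-302430) - 1*1/1526 = I*√302430 - 1/1526 = -1/1526 + I*√302430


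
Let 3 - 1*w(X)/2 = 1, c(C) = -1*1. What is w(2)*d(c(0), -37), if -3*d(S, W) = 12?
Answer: -16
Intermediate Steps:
c(C) = -1
d(S, W) = -4 (d(S, W) = -⅓*12 = -4)
w(X) = 4 (w(X) = 6 - 2*1 = 6 - 2 = 4)
w(2)*d(c(0), -37) = 4*(-4) = -16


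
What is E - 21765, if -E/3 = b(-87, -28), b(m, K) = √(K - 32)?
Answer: -21765 - 6*I*√15 ≈ -21765.0 - 23.238*I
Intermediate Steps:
b(m, K) = √(-32 + K)
E = -6*I*√15 (E = -3*√(-32 - 28) = -6*I*√15 ≈ -23.238*I)
E - 21765 = -6*I*√15 - 21765 = -21765 - 6*I*√15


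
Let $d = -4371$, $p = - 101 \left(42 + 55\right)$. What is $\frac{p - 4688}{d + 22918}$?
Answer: $- \frac{14485}{18547} \approx -0.78099$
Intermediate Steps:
$p = -9797$ ($p = \left(-101\right) 97 = -9797$)
$\frac{p - 4688}{d + 22918} = \frac{-9797 - 4688}{-4371 + 22918} = \frac{-9797 - 4688}{18547} = \left(-14485\right) \frac{1}{18547} = - \frac{14485}{18547}$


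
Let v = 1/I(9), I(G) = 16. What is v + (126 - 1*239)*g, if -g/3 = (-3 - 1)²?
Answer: 86785/16 ≈ 5424.1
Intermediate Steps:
g = -48 (g = -3*(-3 - 1)² = -3*(-4)² = -3*16 = -48)
v = 1/16 ≈ 0.062500
v + (126 - 1*239)*g = 1/16 + (126 - 1*239)*(-48) = 1/16 + (126 - 239)*(-48) = 1/16 - 113*(-48) = 1/16 + 5424 = 86785/16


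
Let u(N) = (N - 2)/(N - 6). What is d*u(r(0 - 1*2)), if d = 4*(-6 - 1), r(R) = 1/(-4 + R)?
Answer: -364/37 ≈ -9.8378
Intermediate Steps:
u(N) = (-2 + N)/(-6 + N)
d = -28 (d = 4*(-7) = -28)
d*u(r(0 - 1*2)) = -28*(-2 + 1/(-4 + (0 - 1*2)))/(-6 + 1/(-4 + (0 - 1*2))) = -28*(-2 + 1/(-4 + (0 - 2)))/(-6 + 1/(-4 + (0 - 2))) = -28*(-2 + 1/(-4 - 2))/(-6 + 1/(-4 - 2)) = -28*(-2 + 1/(-6))/(-6 + 1/(-6)) = -28*(-2 - ⅙)/(-6 - ⅙) = -28*(-13)/((-37/6)*6) = -(-168)*(-13)/(37*6) = -28*13/37 = -364/37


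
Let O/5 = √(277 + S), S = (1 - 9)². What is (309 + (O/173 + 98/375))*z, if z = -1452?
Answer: -56130932/125 - 7260*√341/173 ≈ -4.4982e+5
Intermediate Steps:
S = 64 (S = (-8)² = 64)
O = 5*√341 (O = 5*√(277 + 64) = 5*√341 ≈ 92.331)
(309 + (O/173 + 98/375))*z = (309 + ((5*√341)/173 + 98/375))*(-1452) = (309 + ((5*√341)*(1/173) + 98*(1/375)))*(-1452) = (309 + (5*√341/173 + 98/375))*(-1452) = (309 + (98/375 + 5*√341/173))*(-1452) = (115973/375 + 5*√341/173)*(-1452) = -56130932/125 - 7260*√341/173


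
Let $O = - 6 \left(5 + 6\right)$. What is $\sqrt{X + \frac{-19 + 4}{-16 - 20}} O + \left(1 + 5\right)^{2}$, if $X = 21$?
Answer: $36 - 11 \sqrt{771} \approx -269.44$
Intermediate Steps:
$O = -66$ ($O = \left(-6\right) 11 = -66$)
$\sqrt{X + \frac{-19 + 4}{-16 - 20}} O + \left(1 + 5\right)^{2} = \sqrt{21 + \frac{-19 + 4}{-16 - 20}} \left(-66\right) + \left(1 + 5\right)^{2} = \sqrt{21 - \frac{15}{-36}} \left(-66\right) + 6^{2} = \sqrt{21 - - \frac{5}{12}} \left(-66\right) + 36 = \sqrt{21 + \frac{5}{12}} \left(-66\right) + 36 = \sqrt{\frac{257}{12}} \left(-66\right) + 36 = \frac{\sqrt{771}}{6} \left(-66\right) + 36 = - 11 \sqrt{771} + 36 = 36 - 11 \sqrt{771}$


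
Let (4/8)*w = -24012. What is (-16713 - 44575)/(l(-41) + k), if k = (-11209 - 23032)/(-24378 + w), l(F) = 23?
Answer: -4437373776/1699487 ≈ -2611.0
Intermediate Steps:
w = -48024 (w = 2*(-24012) = -48024)
k = 34241/72402 (k = (-11209 - 23032)/(-24378 - 48024) = -34241/(-72402) = -34241*(-1/72402) = 34241/72402 ≈ 0.47293)
(-16713 - 44575)/(l(-41) + k) = (-16713 - 44575)/(23 + 34241/72402) = -61288/1699487/72402 = -61288*72402/1699487 = -4437373776/1699487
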